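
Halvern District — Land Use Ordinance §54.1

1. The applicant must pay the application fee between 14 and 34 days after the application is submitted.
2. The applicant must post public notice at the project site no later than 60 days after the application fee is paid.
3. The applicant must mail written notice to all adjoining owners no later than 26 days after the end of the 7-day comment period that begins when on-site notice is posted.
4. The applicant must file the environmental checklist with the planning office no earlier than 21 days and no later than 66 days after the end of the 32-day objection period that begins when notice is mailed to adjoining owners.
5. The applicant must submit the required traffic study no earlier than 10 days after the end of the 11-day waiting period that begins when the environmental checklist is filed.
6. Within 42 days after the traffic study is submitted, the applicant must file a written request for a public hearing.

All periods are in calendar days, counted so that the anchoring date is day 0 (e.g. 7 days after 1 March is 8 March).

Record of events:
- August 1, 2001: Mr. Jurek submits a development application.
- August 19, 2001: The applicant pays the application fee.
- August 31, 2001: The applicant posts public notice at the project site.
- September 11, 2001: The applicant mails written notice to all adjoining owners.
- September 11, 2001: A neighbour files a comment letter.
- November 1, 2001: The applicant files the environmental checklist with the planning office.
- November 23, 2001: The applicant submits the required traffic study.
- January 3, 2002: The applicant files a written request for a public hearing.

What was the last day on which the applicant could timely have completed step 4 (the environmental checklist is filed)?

Notice is mailed to adjoining owners on September 11, 2001; the 32-day objection period therefore ends October 13, 2001, and step 4 runs from that date. The window is 21–66 days after October 13, 2001; it closes on December 18, 2001.

December 18, 2001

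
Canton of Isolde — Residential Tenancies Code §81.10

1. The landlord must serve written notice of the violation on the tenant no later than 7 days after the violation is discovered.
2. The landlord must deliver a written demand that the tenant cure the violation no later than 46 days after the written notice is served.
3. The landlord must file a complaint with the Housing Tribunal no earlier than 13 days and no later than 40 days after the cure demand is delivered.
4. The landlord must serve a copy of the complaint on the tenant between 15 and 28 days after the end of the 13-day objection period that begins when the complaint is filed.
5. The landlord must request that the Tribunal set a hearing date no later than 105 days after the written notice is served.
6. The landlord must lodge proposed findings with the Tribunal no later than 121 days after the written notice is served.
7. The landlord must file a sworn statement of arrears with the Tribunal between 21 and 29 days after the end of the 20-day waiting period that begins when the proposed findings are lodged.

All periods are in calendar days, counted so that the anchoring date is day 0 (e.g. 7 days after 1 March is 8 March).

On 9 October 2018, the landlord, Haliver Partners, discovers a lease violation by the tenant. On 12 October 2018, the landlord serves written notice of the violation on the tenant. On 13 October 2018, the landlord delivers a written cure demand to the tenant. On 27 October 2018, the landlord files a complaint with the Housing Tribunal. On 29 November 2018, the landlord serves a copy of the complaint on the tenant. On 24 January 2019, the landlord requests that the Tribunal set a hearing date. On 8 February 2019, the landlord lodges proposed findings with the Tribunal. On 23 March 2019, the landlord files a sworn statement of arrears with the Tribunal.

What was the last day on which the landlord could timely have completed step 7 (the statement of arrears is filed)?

The proposed findings are lodged on 8 February 2019; the 20-day waiting period therefore ends 28 February 2019, and step 7 runs from that date. The window is 21–29 days after 28 February 2019; it closes on 29 March 2019.

29 March 2019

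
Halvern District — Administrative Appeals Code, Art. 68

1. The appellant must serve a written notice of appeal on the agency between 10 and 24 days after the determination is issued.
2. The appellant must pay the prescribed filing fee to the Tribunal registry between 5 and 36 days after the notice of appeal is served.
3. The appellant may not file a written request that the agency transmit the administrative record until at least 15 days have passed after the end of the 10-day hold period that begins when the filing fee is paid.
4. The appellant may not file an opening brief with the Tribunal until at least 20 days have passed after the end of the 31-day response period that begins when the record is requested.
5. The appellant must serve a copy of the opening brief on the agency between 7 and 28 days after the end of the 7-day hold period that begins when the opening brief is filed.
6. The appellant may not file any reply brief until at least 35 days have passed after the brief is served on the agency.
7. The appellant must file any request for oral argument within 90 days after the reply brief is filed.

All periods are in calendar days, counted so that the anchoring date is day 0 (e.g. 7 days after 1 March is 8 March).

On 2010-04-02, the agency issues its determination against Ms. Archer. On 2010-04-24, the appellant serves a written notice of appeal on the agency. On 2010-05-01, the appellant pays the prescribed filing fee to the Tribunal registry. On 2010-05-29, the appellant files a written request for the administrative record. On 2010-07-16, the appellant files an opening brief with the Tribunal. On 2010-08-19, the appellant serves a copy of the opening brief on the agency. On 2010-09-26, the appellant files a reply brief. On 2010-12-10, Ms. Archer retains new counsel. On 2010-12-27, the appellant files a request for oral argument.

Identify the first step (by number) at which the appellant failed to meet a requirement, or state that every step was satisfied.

Step 4

(1) the permitted window runs from 2010-04-02 + 10 = 2010-04-12 to 2010-04-02 + 24 = 2010-04-26; done 2010-04-24, which is between those dates.
(2) the permitted window runs from 2010-04-24 + 5 = 2010-04-29 to 2010-04-24 + 36 = 2010-05-30; done 2010-05-01, which is between those dates.
(3) permitted from 2010-05-11 + 15 days = 2010-05-26 onward; done 2010-05-29, after the minimum wait.
(4) permitted from 2010-06-29 + 20 days = 2010-07-19 onward; acted on 2010-07-16, 3 days prematurely.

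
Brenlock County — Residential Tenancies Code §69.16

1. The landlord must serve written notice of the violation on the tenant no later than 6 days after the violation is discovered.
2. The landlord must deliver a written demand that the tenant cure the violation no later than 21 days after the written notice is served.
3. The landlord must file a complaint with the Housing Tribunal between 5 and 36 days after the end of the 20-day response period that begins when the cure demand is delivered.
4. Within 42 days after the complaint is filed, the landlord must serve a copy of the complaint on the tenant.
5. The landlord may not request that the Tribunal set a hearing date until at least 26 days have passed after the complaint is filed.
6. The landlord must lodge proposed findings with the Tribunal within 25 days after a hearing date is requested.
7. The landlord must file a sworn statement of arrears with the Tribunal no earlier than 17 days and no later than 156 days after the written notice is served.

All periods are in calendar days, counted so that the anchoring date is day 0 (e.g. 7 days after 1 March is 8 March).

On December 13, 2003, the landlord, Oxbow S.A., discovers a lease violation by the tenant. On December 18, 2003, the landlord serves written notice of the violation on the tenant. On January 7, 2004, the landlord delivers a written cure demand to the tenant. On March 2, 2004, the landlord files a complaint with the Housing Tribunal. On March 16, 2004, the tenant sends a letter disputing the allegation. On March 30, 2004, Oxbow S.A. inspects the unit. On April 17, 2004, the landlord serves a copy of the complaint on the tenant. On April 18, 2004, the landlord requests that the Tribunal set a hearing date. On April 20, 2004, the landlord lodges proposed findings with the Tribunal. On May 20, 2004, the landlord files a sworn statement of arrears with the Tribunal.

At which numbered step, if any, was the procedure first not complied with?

Step 1: 6 days after December 13, 2003 (when the violation is discovered) is December 19, 2003; completed December 18, 2003, before the deadline.
Step 2: 21 days after December 18, 2003 (when the written notice is served) is January 8, 2004; done January 7, 2004 — timely.
Step 3: the window is 5–36 days after January 27, 2004 (end of the 20-day response period, which began when the cure demand is delivered on January 7, 2004), so February 1, 2004 through March 3, 2004; March 2, 2004 falls inside that range.
Step 4: 42 days after March 2, 2004 (when the complaint is filed) is April 13, 2004; done April 17, 2004 — 4 days late.

Step 4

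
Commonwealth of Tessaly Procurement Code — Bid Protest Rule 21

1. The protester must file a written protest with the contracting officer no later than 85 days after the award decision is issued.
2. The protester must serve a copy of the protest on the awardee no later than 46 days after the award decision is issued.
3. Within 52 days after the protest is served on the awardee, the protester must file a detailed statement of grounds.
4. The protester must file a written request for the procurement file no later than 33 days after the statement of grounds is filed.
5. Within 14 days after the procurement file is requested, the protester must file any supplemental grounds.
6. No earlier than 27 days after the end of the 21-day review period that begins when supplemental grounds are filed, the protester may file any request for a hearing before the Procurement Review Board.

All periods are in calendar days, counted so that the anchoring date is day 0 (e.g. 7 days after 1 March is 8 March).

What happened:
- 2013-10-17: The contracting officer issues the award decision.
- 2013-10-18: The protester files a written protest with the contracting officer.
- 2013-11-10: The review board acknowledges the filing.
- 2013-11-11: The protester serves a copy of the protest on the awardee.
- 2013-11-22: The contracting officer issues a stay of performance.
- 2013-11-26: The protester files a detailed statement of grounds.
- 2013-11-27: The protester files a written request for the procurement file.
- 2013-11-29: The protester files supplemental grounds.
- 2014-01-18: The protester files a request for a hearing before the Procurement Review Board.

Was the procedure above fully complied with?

Yes

(1) due by 2013-10-17 + 85 days = 2014-01-10; 2013-10-18 is within that limit.
(2) due by 2013-10-17 + 46 days = 2013-12-02; done 2013-11-11 — timely.
(3) due by 2013-11-11 + 52 days = 2014-01-02; 2013-11-26 is within that limit.
(4) due by 2013-11-26 + 33 days = 2013-12-29; 2013-11-27 is within that limit.
(5) due by 2013-11-27 + 14 days = 2013-12-11; 2013-11-29 is within that limit.
(6) permitted from 2013-12-20 + 27 days = 2014-01-16 onward; done 2014-01-18 — permitted.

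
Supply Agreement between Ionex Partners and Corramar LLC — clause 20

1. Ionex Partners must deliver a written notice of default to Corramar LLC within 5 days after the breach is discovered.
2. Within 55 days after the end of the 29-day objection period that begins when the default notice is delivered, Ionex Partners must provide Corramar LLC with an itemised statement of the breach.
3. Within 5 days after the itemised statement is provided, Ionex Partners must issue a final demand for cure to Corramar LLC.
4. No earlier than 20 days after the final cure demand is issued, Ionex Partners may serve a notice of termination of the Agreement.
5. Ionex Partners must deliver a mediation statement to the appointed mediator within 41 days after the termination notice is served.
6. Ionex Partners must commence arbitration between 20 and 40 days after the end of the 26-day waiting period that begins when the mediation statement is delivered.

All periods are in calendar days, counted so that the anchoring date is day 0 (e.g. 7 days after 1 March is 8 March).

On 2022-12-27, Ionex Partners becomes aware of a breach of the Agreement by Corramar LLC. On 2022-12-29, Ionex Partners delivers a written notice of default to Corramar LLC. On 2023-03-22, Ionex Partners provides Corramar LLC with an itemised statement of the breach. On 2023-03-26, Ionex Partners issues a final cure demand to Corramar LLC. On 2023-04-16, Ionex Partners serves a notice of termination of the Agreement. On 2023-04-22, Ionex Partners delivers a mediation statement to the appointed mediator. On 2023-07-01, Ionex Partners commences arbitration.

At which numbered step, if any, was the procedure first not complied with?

Step 6

(1) due by 2022-12-27 + 5 days = 2023-01-01; completed 2022-12-29, before the deadline.
(2) due by 2023-01-27 + 55 days = 2023-03-23; completed 2023-03-22, before the deadline.
(3) due by 2023-03-22 + 5 days = 2023-03-27; done 2023-03-26 — timely.
(4) permitted from 2023-03-26 + 20 days = 2023-04-15 onward; done 2023-04-16, after the minimum wait.
(5) due by 2023-04-16 + 41 days = 2023-05-27; completed 2023-04-22, before the deadline.
(6) the permitted window runs from 2023-05-18 + 20 = 2023-06-07 to 2023-05-18 + 40 = 2023-06-27; done 2023-07-01 — 4 days after the window closed.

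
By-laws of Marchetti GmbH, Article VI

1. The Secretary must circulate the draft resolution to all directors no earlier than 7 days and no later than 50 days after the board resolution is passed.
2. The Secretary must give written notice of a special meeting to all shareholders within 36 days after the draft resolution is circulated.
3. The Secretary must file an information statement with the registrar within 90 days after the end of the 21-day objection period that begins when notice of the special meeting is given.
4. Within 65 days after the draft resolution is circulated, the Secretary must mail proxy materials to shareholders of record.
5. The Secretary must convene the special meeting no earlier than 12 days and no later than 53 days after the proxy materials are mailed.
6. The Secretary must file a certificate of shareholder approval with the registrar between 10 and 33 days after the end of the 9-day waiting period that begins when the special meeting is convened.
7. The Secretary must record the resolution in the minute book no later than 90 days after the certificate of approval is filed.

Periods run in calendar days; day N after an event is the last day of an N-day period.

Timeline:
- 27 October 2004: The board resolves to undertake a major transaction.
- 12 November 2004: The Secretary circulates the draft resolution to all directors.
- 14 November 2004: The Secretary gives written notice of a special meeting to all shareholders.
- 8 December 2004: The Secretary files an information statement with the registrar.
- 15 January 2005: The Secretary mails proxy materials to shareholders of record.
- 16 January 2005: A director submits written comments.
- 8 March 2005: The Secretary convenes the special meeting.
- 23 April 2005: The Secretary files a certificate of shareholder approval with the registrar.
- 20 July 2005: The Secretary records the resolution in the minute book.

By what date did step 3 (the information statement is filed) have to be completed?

5 March 2005

Notice of the special meeting is given on 14 November 2004; the 21-day objection period therefore ends 5 December 2004, and step 3 runs from that date. 90 days after 5 December 2004 is 5 March 2005.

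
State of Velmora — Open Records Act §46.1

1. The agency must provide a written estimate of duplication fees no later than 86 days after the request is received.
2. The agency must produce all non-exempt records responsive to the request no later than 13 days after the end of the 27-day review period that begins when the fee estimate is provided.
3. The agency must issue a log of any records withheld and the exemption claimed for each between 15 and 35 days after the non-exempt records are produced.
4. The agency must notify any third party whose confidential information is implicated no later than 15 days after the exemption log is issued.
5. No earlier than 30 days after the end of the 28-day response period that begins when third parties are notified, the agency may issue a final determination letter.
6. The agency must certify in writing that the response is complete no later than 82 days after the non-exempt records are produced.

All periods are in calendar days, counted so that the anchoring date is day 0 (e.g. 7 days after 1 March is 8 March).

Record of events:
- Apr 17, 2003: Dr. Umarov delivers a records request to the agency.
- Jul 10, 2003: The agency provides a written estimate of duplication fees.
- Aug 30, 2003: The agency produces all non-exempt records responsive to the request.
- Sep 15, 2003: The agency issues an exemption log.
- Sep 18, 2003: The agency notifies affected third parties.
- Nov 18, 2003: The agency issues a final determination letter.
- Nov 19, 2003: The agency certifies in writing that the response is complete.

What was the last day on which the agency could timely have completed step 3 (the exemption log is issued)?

Step 3 runs from Aug 30, 2003, when the non-exempt records are produced. The window is 15–35 days after Aug 30, 2003; it closes on Oct 4, 2003.

Oct 4, 2003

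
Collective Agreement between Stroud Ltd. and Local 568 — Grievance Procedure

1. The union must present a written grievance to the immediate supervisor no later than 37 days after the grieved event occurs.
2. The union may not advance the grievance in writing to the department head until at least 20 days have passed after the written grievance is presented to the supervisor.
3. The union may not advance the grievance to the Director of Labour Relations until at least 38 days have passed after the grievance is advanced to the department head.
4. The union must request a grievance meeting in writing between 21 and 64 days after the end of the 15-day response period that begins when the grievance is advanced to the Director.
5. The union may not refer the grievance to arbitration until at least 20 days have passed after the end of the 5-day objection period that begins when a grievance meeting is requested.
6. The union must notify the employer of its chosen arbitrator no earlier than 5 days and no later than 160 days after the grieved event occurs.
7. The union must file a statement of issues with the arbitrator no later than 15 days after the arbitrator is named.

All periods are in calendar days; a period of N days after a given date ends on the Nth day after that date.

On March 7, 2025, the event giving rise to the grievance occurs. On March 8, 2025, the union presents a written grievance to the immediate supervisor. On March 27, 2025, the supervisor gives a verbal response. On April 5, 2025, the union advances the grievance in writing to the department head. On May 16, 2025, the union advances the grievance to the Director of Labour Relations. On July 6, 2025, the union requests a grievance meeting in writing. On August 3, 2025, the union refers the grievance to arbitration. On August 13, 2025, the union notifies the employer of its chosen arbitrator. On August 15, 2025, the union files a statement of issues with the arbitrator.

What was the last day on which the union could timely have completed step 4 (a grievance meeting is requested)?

The grievance is advanced to the Director on May 16, 2025; the 15-day response period therefore ends May 31, 2025, and step 4 runs from that date. The window is 21–64 days after May 31, 2025; it closes on August 3, 2025.

August 3, 2025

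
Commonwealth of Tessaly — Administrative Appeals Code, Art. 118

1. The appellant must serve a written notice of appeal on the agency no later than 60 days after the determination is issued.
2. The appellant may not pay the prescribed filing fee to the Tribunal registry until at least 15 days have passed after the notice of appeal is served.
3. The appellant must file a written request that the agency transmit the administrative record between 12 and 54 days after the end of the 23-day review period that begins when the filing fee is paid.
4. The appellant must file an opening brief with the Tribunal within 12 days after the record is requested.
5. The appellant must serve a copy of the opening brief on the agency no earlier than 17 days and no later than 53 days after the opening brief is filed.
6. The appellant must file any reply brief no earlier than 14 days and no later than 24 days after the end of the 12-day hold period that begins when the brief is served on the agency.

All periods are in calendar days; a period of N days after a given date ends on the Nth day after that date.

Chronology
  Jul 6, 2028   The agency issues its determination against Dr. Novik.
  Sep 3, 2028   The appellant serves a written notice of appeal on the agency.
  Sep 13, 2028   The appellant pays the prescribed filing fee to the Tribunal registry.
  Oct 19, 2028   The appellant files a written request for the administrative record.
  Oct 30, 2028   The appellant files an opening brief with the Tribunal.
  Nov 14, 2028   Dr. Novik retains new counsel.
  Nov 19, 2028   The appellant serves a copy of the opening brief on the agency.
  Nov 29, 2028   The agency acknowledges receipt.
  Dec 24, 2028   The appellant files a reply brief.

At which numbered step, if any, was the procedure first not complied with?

Step 1 — counting 60 days from Jul 6, 2028 (when the determination is issued) gives a deadline of Sep 4, 2028; completed Sep 3, 2028, before the deadline.
Step 2 — must wait 15 days from Sep 3, 2028 (when the notice of appeal is served), so not before Sep 18, 2028; acted on Sep 13, 2028, 5 days prematurely.
The procedure was therefore not followed at step 2.

Step 2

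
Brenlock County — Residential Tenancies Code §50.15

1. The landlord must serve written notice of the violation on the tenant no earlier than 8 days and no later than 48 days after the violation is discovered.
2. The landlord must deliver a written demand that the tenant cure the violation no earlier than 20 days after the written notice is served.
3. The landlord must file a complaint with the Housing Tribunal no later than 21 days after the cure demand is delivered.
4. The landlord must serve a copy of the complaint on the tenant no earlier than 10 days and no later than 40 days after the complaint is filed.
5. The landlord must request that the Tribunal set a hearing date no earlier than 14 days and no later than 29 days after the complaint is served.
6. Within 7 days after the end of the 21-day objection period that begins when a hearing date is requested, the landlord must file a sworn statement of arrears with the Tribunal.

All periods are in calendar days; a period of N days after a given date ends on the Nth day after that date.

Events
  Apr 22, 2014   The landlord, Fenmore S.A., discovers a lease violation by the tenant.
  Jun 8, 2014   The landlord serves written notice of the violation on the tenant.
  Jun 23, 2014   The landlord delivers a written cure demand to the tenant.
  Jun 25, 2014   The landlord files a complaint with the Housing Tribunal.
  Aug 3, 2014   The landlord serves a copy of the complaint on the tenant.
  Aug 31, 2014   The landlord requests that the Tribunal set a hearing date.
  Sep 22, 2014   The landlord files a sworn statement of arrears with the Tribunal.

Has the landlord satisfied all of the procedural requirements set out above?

No

Step 1: the window is 8–48 days after Apr 22, 2014 (when the violation is discovered), so Apr 30, 2014 through Jun 9, 2014; Jun 8, 2014 falls inside that range.
Step 2: the earliest permitted date is 20 days after Jun 8, 2014 (when the written notice is served), i.e. Jun 28, 2014; Jun 23, 2014 is 5 days before the earliest permitted date.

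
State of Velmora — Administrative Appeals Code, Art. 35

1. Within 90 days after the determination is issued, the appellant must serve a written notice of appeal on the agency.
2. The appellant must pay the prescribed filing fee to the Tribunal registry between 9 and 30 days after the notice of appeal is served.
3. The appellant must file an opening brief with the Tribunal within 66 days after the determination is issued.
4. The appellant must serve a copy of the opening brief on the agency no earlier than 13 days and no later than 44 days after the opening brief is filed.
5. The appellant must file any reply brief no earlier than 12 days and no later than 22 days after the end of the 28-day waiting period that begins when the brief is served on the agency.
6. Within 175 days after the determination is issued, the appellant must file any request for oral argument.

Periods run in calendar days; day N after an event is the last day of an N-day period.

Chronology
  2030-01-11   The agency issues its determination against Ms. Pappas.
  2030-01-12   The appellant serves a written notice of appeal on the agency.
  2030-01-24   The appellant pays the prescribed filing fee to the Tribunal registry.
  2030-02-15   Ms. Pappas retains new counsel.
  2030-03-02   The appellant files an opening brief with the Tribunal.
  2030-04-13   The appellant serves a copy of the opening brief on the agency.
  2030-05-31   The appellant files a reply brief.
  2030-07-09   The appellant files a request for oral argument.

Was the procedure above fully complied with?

Step 1: 90 days after 2030-01-11 (when the determination is issued) is 2030-04-11; 2030-01-12 is within that limit.
Step 2: the window is 9–30 days after 2030-01-12 (when the notice of appeal is served), so 2030-01-21 through 2030-02-11; 2030-01-24 falls inside that range.
Step 3: 66 days after 2030-01-11 (when the determination is issued) is 2030-03-18; 2030-03-02 is within that limit.
Step 4: the window is 13–44 days after 2030-03-02 (when the opening brief is filed), so 2030-03-15 through 2030-04-15; 2030-04-13 falls inside that range.
Step 5: the window is 12–22 days after 2030-05-11 (end of the 28-day waiting period, which began when the brief is served on the agency on 2030-04-13), so 2030-05-23 through 2030-06-02; done 2030-05-31 — within the window.
Step 6: 175 days after 2030-01-11 (when the determination is issued) is 2030-07-05; not done until 2030-07-09, 4 days after the deadline.
No need to go further; step 6 was not satisfied.

No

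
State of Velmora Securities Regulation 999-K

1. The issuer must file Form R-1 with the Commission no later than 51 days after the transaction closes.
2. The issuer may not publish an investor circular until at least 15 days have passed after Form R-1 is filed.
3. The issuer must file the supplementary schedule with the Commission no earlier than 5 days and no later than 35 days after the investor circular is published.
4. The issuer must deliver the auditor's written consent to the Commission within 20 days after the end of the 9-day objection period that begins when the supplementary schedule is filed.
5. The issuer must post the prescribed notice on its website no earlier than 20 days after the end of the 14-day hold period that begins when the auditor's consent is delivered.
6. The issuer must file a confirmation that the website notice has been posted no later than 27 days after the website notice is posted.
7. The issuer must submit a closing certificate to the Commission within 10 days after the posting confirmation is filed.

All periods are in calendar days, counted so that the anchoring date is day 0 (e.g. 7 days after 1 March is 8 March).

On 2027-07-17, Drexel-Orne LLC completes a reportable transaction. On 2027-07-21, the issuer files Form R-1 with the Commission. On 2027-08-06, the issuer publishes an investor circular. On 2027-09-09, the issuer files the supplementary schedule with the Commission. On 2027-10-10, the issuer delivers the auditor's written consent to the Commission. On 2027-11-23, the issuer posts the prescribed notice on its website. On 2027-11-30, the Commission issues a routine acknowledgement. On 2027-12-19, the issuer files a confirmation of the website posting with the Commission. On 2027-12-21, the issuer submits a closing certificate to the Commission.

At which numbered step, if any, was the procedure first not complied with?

Step 4

Step 1: 51 days after 2027-07-17 (when the transaction closes) is 2027-09-06; done 2027-07-21 — timely.
Step 2: the earliest permitted date is 15 days after 2027-07-21 (when Form R-1 is filed), i.e. 2027-08-05; done 2027-08-06, after the minimum wait.
Step 3: the window is 5–35 days after 2027-08-06 (when the investor circular is published), so 2027-08-11 through 2027-09-10; done 2027-09-09, which is between those dates.
Step 4: 20 days after 2027-09-18 (end of the 9-day objection period, which began when the supplementary schedule is filed on 2027-09-09) is 2027-10-08; done 2027-10-10 — 2 days late.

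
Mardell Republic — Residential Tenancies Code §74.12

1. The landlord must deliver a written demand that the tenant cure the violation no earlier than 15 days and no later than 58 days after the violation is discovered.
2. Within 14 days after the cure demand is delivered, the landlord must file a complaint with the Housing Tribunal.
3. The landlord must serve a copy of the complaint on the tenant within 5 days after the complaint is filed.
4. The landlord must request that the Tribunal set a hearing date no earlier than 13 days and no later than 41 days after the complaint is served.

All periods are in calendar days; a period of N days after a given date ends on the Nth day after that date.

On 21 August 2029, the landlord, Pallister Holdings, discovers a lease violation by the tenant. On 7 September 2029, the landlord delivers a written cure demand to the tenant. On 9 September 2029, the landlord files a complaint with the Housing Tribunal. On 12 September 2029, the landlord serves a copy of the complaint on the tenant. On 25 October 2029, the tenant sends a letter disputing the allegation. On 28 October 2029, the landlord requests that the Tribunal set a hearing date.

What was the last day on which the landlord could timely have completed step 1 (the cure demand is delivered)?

18 October 2029

Step 1 runs from 21 August 2029, when the violation is discovered. The window is 15–58 days after 21 August 2029; it closes on 18 October 2029.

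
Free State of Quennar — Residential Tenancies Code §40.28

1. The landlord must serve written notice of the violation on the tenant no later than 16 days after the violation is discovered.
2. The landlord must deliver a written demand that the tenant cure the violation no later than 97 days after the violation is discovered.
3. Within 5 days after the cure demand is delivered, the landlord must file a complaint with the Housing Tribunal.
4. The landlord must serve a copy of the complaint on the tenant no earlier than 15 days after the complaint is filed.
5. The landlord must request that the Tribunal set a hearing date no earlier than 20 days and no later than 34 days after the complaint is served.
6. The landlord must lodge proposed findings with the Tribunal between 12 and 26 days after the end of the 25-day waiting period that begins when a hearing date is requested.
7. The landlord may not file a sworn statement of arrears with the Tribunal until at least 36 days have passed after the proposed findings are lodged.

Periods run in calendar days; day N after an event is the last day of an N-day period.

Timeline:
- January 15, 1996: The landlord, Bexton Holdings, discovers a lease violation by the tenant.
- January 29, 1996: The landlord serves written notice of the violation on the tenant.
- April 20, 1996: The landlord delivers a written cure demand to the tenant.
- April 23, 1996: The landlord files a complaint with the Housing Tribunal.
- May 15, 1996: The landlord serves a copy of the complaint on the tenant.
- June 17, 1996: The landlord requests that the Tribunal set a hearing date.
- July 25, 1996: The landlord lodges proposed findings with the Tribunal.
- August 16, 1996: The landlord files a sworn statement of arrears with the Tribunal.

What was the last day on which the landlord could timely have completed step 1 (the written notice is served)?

Step 1 runs from January 15, 1996, when the violation is discovered. 16 days after January 15, 1996 is January 31, 1996.

January 31, 1996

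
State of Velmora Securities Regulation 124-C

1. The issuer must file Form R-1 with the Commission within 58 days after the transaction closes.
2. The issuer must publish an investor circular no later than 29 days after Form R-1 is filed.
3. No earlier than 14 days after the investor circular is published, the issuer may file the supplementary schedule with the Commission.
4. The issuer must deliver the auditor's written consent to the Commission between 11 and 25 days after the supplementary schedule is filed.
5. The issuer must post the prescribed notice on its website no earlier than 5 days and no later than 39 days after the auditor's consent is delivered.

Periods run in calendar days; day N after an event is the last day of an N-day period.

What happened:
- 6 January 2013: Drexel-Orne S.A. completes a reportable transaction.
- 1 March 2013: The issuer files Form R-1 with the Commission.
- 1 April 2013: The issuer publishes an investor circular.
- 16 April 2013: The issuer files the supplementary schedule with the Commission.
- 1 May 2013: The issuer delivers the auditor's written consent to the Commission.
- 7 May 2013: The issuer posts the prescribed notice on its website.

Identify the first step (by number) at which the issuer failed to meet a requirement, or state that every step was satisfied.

Step 2

Step 1 — counting 58 days from 6 January 2013 (when the transaction closes) gives a deadline of 5 March 2013; 1 March 2013 is within that limit.
Step 2 — counting 29 days from 1 March 2013 (when Form R-1 is filed) gives a deadline of 30 March 2013; not done until 1 April 2013, 2 days after the deadline.
No need to go further; step 2 was not satisfied.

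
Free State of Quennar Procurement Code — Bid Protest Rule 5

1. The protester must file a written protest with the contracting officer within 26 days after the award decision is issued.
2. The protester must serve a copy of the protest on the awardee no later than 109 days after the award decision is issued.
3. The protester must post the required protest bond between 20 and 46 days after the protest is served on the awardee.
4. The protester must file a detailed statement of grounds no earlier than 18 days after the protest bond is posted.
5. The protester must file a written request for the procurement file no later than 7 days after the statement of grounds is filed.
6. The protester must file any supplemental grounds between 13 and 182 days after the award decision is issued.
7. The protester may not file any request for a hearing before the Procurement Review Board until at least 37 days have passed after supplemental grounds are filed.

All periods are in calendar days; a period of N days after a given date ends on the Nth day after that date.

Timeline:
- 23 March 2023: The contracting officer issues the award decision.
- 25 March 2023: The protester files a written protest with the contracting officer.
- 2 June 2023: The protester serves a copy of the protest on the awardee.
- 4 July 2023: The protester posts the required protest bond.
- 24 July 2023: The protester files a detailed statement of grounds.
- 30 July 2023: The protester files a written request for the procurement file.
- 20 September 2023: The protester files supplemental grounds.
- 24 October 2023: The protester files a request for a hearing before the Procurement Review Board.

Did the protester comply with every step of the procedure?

Step 1: 26 days after 23 March 2023 (when the award decision is issued) is 18 April 2023; completed 25 March 2023, before the deadline.
Step 2: 109 days after 23 March 2023 (when the award decision is issued) is 10 July 2023; completed 2 June 2023, before the deadline.
Step 3: the window is 20–46 days after 2 June 2023 (when the protest is served on the awardee), so 22 June 2023 through 18 July 2023; done 4 July 2023 — within the window.
Step 4: the earliest permitted date is 18 days after 4 July 2023 (when the protest bond is posted), i.e. 22 July 2023; done 24 July 2023, after the minimum wait.
Step 5: 7 days after 24 July 2023 (when the statement of grounds is filed) is 31 July 2023; completed 30 July 2023, before the deadline.
Step 6: the window is 13–182 days after 23 March 2023 (when the award decision is issued), so 5 April 2023 through 21 September 2023; done 20 September 2023, which is between those dates.
Step 7: the earliest permitted date is 37 days after 20 September 2023 (when supplemental grounds are filed), i.e. 27 October 2023; done 24 October 2023 — 3 days too early.
Later steps need not be reached.

No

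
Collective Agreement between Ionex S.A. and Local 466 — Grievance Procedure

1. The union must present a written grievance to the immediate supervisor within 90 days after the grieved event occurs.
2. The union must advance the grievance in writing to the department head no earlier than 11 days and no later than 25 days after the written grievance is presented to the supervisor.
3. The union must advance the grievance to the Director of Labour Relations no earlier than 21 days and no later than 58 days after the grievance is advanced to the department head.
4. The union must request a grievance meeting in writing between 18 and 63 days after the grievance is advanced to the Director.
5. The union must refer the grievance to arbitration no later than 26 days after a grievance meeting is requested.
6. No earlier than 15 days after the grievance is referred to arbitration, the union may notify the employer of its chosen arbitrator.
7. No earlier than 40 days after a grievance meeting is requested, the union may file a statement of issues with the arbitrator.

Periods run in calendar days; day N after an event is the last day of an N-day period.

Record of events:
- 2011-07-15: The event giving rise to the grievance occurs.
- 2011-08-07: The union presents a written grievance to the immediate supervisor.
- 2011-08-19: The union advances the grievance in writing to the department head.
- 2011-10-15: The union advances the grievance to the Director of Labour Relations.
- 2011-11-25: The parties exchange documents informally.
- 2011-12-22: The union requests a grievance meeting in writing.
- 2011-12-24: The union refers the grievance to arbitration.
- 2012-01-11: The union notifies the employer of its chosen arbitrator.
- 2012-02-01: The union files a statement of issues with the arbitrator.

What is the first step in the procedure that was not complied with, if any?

Step 4

Step 1: 90 days after 2011-07-15 (when the grieved event occurs) is 2011-10-13; 2011-08-07 is within that limit.
Step 2: the window is 11–25 days after 2011-08-07 (when the written grievance is presented to the supervisor), so 2011-08-18 through 2011-09-01; done 2011-08-19 — within the window.
Step 3: the window is 21–58 days after 2011-08-19 (when the grievance is advanced to the department head), so 2011-09-09 through 2011-10-16; done 2011-10-15 — within the window.
Step 4: the window is 18–63 days after 2011-10-15 (when the grievance is advanced to the Director), so 2011-11-02 through 2011-12-17; 2011-12-22 is 5 days past the end of the window.
That is the first point of non-compliance.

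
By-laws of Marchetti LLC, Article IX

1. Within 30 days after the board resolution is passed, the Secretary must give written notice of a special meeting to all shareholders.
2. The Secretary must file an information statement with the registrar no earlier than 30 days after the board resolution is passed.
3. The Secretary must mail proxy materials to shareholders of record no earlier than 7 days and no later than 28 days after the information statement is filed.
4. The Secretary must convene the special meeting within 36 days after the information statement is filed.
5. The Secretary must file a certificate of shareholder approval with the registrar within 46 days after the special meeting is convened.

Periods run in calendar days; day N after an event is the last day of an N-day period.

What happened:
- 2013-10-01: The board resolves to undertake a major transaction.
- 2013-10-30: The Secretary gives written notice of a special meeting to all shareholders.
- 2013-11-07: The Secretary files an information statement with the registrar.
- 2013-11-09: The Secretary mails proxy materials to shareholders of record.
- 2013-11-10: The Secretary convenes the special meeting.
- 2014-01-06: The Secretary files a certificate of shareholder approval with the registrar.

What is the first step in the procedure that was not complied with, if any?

Step 3

Step 1 — counting 30 days from 2013-10-01 (when the board resolution is passed) gives a deadline of 2013-10-31; done 2013-10-30 — timely.
Step 2 — must wait 30 days from 2013-10-01 (when the board resolution is passed), so not before 2013-10-31; done 2013-11-07 — permitted.
Step 3 — 7 and 28 days from 2013-11-07 (when the information statement is filed) are 2013-11-14 and 2013-12-05 respectively; 2013-11-09 is 5 days too early.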